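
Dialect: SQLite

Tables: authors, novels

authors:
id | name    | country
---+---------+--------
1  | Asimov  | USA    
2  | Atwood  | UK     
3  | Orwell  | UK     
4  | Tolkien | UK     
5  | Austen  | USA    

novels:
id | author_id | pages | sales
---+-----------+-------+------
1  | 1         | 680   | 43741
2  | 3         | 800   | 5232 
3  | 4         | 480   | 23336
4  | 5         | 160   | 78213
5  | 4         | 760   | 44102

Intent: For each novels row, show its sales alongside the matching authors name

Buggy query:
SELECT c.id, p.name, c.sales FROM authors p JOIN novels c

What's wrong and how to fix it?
Bug: Missing join condition: each novels row is matched to all authors rows instead of just its own

Fix: Add ON c.author_id = p.id to the JOIN

Corrected query:
SELECT c.id, p.name, c.sales FROM authors p JOIN novels c ON c.author_id = p.id

Result:
id | name    | sales
---+---------+------
1  | Asimov  | 43741
2  | Orwell  | 5232 
3  | Tolkien | 23336
4  | Austen  | 78213
5  | Tolkien | 44102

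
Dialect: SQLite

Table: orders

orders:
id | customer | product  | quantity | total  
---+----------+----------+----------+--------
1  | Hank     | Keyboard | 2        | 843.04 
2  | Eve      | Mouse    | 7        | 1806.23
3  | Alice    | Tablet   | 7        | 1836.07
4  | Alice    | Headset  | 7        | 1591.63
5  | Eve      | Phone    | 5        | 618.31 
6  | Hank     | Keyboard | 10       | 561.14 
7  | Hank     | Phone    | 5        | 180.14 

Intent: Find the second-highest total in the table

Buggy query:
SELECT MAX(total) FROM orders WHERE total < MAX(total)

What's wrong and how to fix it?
Bug: MAX(total) on the right of the comparison is an aggregate-in-WHERE error

Fix: Put the inner MAX in a scalar subquery

Corrected query:
SELECT MAX(total) FROM orders WHERE total < (SELECT MAX(total) FROM orders)

Result:
MAX(total)
----------
1806.23   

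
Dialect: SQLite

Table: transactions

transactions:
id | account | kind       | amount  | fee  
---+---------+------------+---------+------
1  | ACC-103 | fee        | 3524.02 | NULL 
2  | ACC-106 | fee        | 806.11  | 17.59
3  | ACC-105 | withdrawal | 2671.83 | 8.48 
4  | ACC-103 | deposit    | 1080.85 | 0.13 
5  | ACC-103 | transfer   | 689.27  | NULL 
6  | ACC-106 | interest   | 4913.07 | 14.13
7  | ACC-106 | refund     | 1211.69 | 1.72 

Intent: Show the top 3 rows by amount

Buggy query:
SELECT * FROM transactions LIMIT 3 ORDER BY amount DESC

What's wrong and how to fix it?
Bug: LIMIT must come after ORDER BY

Fix: Sort with ORDER BY, then apply LIMIT

Corrected query:
SELECT * FROM transactions ORDER BY amount DESC LIMIT 3

Result:
id | account | kind       | amount  | fee  
---+---------+------------+---------+------
6  | ACC-106 | interest   | 4913.07 | 14.13
1  | ACC-103 | fee        | 3524.02 | NULL 
3  | ACC-105 | withdrawal | 2671.83 | 8.48 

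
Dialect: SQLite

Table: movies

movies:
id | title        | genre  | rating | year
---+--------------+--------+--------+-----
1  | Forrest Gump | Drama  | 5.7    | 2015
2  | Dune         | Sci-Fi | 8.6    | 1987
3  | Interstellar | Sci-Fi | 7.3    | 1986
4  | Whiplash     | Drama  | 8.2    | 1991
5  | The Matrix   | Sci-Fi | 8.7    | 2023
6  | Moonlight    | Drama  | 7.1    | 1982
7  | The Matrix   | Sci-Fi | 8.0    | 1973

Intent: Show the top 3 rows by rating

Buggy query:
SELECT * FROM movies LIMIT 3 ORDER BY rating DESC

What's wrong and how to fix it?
Bug: ORDER BY cannot follow LIMIT; LIMIT is the final clause

Fix: Swap the clauses: ORDER BY first, then LIMIT

Corrected query:
SELECT * FROM movies ORDER BY rating DESC LIMIT 3

Result:
id | title      | genre  | rating | year
---+------------+--------+--------+-----
5  | The Matrix | Sci-Fi | 8.7    | 2023
2  | Dune       | Sci-Fi | 8.6    | 1987
4  | Whiplash   | Drama  | 8.2    | 1991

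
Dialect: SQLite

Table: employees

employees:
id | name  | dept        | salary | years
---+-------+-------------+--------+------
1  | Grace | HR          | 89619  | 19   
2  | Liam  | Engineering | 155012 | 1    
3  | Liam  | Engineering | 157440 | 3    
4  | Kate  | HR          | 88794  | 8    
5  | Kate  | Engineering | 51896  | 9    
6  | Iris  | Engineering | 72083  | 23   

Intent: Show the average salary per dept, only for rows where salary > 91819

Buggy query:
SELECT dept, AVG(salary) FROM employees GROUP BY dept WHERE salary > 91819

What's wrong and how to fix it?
Bug: Row-level WHERE must come before GROUP BY in the clause order

Fix: Place WHERE between FROM and GROUP BY

Corrected query:
SELECT dept, AVG(salary) FROM employees WHERE salary > 91819 GROUP BY dept

Result:
dept        | AVG(salary)
------------+------------
Engineering | 156226     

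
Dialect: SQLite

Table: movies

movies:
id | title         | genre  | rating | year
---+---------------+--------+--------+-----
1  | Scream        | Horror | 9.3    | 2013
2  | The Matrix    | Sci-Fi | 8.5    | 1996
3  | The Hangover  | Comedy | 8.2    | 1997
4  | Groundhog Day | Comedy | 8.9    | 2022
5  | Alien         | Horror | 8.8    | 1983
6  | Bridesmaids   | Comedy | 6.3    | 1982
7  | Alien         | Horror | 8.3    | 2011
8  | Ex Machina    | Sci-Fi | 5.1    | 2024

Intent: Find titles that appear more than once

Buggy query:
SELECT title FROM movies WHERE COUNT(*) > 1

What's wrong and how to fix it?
Bug: COUNT(*) is an aggregate and cannot be used in WHERE

Fix: Group first, then use HAVING for the count condition

Corrected query:
SELECT title FROM movies GROUP BY title HAVING COUNT(*) > 1

Result:
title
-----
Alien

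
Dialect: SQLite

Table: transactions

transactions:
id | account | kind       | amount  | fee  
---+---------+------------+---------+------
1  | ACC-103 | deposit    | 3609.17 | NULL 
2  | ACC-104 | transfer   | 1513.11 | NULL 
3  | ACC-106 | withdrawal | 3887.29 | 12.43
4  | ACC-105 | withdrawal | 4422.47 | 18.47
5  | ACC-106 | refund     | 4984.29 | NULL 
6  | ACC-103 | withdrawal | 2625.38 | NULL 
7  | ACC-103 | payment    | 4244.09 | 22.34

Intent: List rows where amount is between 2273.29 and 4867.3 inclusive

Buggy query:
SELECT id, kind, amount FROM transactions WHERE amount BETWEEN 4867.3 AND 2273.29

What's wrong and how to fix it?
Bug: The bounds are reversed; BETWEEN a AND b requires a <= b to match anything

Fix: Write BETWEEN 2273.29 AND 4867.3

Corrected query:
SELECT id, kind, amount FROM transactions WHERE amount BETWEEN 2273.29 AND 4867.3

Result:
id | kind       | amount 
---+------------+--------
1  | deposit    | 3609.17
3  | withdrawal | 3887.29
4  | withdrawal | 4422.47
6  | withdrawal | 2625.38
7  | payment    | 4244.09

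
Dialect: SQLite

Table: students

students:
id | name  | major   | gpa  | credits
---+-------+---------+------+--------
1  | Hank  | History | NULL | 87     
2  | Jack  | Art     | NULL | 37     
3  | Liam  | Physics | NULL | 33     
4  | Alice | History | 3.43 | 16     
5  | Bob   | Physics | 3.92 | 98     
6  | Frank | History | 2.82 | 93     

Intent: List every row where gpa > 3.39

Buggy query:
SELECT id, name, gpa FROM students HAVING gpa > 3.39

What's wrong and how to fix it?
Bug: HAVING filters the output of aggregation, but this query has no GROUP BY and no aggregate functions, so SQLite rejects it (HAVING clause on a non-aggregate query); the condition here is per row

Fix: Use WHERE for row-level filtering

Corrected query:
SELECT id, name, gpa FROM students WHERE gpa > 3.39

Result:
id | name  | gpa 
---+-------+-----
4  | Alice | 3.43
5  | Bob   | 3.92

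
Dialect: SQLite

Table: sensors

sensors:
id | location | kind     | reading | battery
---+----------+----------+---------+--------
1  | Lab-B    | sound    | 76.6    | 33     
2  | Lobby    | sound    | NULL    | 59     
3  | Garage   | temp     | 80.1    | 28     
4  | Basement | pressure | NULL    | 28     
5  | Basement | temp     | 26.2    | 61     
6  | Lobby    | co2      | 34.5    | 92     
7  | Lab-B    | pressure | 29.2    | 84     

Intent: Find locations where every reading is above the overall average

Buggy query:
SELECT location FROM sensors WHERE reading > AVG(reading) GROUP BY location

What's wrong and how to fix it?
Bug: WHERE evaluates per row before aggregation, so AVG() is unavailable

Fix: Compute the overall average in a scalar subquery and compare each group's MIN against it in HAVING

Corrected query:
SELECT location FROM sensors GROUP BY location HAVING MIN(reading) > (SELECT AVG(reading) FROM sensors)

Result:
location
--------
Garage  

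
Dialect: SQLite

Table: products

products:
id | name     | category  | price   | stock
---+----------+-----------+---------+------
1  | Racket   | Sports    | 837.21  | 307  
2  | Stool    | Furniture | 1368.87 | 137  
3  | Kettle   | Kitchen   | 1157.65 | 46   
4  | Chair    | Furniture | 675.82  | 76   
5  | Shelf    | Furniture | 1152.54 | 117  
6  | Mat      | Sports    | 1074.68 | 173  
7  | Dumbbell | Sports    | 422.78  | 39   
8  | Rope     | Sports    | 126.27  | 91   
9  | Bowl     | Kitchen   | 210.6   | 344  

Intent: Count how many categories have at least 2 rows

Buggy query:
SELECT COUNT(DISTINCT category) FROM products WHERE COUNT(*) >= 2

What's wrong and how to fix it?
Bug: COUNT(*) cannot appear in WHERE; the per-group count doesn't exist yet

Fix: Group first with HAVING COUNT(*) >= 2, then COUNT the resulting groups

Corrected query:
SELECT COUNT(*) FROM (SELECT category FROM products GROUP BY category HAVING COUNT(*) >= 2)

Result:
COUNT(*)
--------
3       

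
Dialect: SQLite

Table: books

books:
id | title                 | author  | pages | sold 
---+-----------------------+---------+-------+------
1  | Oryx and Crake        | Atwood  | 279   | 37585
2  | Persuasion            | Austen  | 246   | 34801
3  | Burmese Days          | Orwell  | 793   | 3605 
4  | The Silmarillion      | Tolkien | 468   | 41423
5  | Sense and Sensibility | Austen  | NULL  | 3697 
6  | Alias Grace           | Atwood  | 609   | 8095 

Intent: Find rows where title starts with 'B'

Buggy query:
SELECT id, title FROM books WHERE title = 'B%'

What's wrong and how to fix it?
Bug: Wildcards only work with LIKE; '=' treats '%' as a literal character

Fix: Use LIKE for wildcard pattern matching

Corrected query:
SELECT id, title FROM books WHERE title LIKE 'B%'

Result:
id | title       
---+-------------
3  | Burmese Days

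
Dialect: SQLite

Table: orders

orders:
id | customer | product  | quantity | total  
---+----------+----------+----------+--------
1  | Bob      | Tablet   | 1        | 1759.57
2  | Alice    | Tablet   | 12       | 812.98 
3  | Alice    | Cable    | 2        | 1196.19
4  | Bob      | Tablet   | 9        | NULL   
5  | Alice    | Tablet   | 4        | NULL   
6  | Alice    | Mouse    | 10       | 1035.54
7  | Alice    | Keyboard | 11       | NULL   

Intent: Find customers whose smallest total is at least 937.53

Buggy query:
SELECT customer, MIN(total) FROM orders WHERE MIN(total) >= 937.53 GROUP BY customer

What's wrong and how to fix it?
Bug: MIN() in WHERE is a misuse of aggregate

Fix: Use HAVING for the per-group MIN condition

Corrected query:
SELECT customer, MIN(total) FROM orders GROUP BY customer HAVING MIN(total) >= 937.53

Result:
customer | MIN(total)
---------+-----------
Bob      | 1759.57   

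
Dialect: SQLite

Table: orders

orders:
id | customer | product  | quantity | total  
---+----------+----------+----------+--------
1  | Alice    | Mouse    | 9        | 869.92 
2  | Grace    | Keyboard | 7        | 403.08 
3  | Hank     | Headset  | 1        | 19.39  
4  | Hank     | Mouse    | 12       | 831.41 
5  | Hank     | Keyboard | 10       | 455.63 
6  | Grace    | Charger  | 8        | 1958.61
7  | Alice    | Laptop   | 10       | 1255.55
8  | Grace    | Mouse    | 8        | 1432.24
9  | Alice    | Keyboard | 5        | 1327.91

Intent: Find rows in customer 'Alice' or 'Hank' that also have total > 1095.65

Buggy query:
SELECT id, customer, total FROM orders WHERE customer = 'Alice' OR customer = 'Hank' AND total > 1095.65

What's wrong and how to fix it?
Bug: Without parentheses, AND is evaluated before OR, so the total filter only applies to the 'Hank' branch

Fix: Add parentheses around the OR so the AND applies to both alternatives

Corrected query:
SELECT id, customer, total FROM orders WHERE (customer = 'Alice' OR customer = 'Hank') AND total > 1095.65

Result:
id | customer | total  
---+----------+--------
7  | Alice    | 1255.55
9  | Alice    | 1327.91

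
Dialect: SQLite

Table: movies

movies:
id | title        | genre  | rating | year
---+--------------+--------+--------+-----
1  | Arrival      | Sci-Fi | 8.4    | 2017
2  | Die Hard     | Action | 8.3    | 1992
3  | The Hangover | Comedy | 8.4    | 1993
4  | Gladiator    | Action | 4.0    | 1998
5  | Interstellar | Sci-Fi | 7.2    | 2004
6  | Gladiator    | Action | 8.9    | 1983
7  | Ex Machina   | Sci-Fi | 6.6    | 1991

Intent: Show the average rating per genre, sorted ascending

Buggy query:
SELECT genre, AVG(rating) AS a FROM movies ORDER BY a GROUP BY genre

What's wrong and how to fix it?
Bug: ORDER BY appears before GROUP BY; SQL clause order requires GROUP BY first

Fix: Reorder: SELECT … FROM … GROUP BY … ORDER BY …

Corrected query:
SELECT genre, AVG(rating) AS a FROM movies GROUP BY genre ORDER BY a

Result:
genre  | a       
-------+---------
Action | 7.066667
Sci-Fi | 7.4     
Comedy | 8.4     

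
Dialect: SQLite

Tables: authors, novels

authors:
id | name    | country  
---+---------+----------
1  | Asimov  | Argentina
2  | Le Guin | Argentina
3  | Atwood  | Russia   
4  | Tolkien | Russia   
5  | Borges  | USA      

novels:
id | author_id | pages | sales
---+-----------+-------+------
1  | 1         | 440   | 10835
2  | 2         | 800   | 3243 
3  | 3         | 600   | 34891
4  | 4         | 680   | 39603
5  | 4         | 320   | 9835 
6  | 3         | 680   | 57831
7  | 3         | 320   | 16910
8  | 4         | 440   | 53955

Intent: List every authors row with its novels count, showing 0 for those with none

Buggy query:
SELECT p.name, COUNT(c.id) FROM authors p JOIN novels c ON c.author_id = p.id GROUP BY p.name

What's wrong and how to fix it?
Bug: An inner join excludes parents with zero children

Fix: Use LEFT JOIN so parents without children still appear (COUNT(c.id) gives 0)

Corrected query:
SELECT p.name, COUNT(c.id) FROM authors p LEFT JOIN novels c ON c.author_id = p.id GROUP BY p.name

Result:
name    | COUNT(c.id)
--------+------------
Asimov  | 1          
Atwood  | 3          
Borges  | 0          
Le Guin | 1          
Tolkien | 3          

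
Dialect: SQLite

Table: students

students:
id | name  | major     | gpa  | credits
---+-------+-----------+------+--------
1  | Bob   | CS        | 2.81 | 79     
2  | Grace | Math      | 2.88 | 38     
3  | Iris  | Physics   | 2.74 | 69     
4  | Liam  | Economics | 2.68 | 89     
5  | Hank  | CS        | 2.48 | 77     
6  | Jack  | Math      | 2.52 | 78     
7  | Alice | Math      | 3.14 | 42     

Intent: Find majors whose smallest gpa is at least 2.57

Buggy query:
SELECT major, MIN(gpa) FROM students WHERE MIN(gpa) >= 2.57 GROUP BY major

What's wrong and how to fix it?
Bug: Aggregates like MIN are computed per group after WHERE runs

Fix: Replace WHERE with HAVING after the GROUP BY

Corrected query:
SELECT major, MIN(gpa) FROM students GROUP BY major HAVING MIN(gpa) >= 2.57

Result:
major     | MIN(gpa)
----------+---------
Economics | 2.68    
Physics   | 2.74    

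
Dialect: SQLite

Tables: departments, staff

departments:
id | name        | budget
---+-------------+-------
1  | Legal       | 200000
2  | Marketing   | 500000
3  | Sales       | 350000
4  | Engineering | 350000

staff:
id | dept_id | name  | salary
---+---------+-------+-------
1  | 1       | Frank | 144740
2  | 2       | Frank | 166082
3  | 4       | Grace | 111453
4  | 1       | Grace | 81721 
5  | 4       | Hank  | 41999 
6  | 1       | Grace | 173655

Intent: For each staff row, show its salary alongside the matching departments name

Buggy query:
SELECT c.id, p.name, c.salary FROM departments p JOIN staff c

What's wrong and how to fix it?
Bug: JOIN with no ON clause produces a cartesian product; every staff row pairs with every departments row

Fix: Specify the join condition linking the foreign key to the parent id

Corrected query:
SELECT c.id, p.name, c.salary FROM departments p JOIN staff c ON c.dept_id = p.id

Result:
id | name        | salary
---+-------------+-------
1  | Legal       | 144740
2  | Marketing   | 166082
3  | Engineering | 111453
4  | Legal       | 81721 
5  | Engineering | 41999 
6  | Legal       | 173655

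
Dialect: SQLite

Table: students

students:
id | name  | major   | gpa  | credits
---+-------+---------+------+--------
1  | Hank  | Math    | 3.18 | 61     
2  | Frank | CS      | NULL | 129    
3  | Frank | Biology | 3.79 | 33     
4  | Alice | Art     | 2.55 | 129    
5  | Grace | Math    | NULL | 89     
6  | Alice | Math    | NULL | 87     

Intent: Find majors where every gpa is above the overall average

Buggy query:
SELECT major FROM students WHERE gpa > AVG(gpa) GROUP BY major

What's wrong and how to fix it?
Bug: AVG() is an aggregate; it can't sit directly in WHERE

Fix: Use a subquery for AVG and a HAVING MIN(...) filter so the condition holds for every row in the group

Corrected query:
SELECT major FROM students GROUP BY major HAVING MIN(gpa) > (SELECT AVG(gpa) FROM students)

Result:
major  
-------
Biology
Math   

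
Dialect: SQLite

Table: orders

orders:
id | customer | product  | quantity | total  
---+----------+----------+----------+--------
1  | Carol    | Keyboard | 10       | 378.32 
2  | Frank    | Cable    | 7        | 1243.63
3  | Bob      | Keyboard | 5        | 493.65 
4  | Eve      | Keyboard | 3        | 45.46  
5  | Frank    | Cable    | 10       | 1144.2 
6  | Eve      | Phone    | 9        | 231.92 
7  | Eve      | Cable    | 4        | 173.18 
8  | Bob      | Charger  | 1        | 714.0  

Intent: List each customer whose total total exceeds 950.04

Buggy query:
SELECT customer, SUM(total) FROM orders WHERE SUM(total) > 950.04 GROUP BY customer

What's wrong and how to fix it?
Bug: Aggregate functions cannot appear in a WHERE clause

Fix: Use HAVING (which filters groups after aggregation) instead of WHERE

Corrected query:
SELECT customer, SUM(total) FROM orders GROUP BY customer HAVING SUM(total) > 950.04

Result:
customer | SUM(total)
---------+-----------
Bob      | 1207.65   
Frank    | 2387.83   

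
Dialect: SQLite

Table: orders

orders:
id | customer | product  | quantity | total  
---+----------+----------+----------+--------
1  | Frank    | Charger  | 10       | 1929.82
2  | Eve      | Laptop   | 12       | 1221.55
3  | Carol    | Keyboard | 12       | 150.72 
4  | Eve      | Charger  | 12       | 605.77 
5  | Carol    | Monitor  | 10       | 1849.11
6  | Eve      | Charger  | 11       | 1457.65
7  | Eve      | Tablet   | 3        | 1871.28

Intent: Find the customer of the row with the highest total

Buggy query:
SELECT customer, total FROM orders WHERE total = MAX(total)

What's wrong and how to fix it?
Bug: WHERE is evaluated per row; an aggregate over the whole table isn't defined there

Fix: Use a subquery: WHERE total = (SELECT MAX(total) FROM orders)

Corrected query:
SELECT customer, total FROM orders WHERE total = (SELECT MAX(total) FROM orders)

Result:
customer | total  
---------+--------
Frank    | 1929.82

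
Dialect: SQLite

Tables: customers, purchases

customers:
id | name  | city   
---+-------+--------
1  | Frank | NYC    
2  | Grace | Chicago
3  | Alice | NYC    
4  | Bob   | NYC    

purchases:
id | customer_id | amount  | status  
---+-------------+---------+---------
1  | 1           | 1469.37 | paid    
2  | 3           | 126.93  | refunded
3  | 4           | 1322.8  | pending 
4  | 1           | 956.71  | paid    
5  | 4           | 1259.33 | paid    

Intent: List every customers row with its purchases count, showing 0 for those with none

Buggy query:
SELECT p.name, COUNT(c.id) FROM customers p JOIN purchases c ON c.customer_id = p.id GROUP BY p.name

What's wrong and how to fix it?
Bug: An inner join excludes parents with zero children

Fix: Use LEFT JOIN so parents without children still appear (COUNT(c.id) gives 0)

Corrected query:
SELECT p.name, COUNT(c.id) FROM customers p LEFT JOIN purchases c ON c.customer_id = p.id GROUP BY p.name

Result:
name  | COUNT(c.id)
------+------------
Alice | 1          
Bob   | 2          
Frank | 2          
Grace | 0          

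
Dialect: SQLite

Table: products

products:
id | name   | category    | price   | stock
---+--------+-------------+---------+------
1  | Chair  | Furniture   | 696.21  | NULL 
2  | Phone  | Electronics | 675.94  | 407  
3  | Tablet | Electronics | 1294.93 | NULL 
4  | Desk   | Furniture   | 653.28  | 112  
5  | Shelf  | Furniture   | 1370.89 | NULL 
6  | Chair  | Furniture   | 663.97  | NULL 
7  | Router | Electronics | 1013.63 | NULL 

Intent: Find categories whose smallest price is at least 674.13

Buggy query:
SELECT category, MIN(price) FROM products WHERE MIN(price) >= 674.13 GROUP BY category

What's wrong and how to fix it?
Bug: Aggregates like MIN are computed per group after WHERE runs

Fix: Use HAVING for the per-group MIN condition

Corrected query:
SELECT category, MIN(price) FROM products GROUP BY category HAVING MIN(price) >= 674.13

Result:
category    | MIN(price)
------------+-----------
Electronics | 675.94    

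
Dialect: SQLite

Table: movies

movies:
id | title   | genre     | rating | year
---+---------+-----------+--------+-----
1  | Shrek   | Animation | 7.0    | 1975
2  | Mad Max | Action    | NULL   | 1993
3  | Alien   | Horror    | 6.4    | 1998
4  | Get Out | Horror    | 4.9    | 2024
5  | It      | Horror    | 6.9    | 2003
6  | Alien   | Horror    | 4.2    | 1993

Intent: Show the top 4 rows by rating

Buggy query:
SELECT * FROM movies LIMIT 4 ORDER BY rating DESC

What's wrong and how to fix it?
Bug: LIMIT must come after ORDER BY

Fix: Swap the clauses: ORDER BY first, then LIMIT

Corrected query:
SELECT * FROM movies ORDER BY rating DESC LIMIT 4

Result:
id | title   | genre     | rating | year
---+---------+-----------+--------+-----
1  | Shrek   | Animation | 7      | 1975
5  | It      | Horror    | 6.9    | 2003
3  | Alien   | Horror    | 6.4    | 1998
4  | Get Out | Horror    | 4.9    | 2024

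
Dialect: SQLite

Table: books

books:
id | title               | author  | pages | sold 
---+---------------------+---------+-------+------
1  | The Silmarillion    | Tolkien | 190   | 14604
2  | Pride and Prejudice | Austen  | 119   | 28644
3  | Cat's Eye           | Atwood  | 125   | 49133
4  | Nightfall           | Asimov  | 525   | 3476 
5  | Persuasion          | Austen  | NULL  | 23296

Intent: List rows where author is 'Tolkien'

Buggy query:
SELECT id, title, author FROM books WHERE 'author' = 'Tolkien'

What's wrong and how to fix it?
Bug: 'author' in single quotes is a string literal, not the column; the comparison is literal-vs-literal and never true

Fix: Reference the column as author without single quotes

Corrected query:
SELECT id, title, author FROM books WHERE author = 'Tolkien'

Result:
id | title            | author 
---+------------------+--------
1  | The Silmarillion | Tolkien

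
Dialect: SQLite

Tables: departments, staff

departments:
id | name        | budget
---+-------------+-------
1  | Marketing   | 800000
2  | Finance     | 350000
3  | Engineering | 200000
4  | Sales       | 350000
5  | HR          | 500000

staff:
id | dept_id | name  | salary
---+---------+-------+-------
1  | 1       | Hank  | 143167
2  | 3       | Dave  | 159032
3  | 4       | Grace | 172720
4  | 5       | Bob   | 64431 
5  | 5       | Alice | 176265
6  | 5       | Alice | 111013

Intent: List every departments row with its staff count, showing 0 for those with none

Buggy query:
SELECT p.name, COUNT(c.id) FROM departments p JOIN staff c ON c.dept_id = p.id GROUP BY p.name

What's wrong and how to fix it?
Bug: INNER JOIN drops departments rows that have no matching staff rows

Fix: Switch to LEFT JOIN to retain unmatched parent rows

Corrected query:
SELECT p.name, COUNT(c.id) FROM departments p LEFT JOIN staff c ON c.dept_id = p.id GROUP BY p.name

Result:
name        | COUNT(c.id)
------------+------------
Engineering | 1          
Finance     | 0          
HR          | 3          
Marketing   | 1          
Sales       | 1          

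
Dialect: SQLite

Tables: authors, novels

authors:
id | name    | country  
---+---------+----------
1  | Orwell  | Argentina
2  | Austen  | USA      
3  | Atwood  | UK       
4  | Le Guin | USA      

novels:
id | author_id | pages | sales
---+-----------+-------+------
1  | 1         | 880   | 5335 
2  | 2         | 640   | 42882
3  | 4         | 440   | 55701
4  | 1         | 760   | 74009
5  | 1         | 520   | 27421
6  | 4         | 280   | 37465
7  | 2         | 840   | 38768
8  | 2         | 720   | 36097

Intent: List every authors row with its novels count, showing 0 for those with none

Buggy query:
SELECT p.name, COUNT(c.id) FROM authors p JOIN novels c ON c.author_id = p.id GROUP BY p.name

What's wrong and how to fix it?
Bug: INNER JOIN drops authors rows that have no matching novels rows

Fix: Switch to LEFT JOIN to retain unmatched parent rows

Corrected query:
SELECT p.name, COUNT(c.id) FROM authors p LEFT JOIN novels c ON c.author_id = p.id GROUP BY p.name

Result:
name    | COUNT(c.id)
--------+------------
Atwood  | 0          
Austen  | 3          
Le Guin | 2          
Orwell  | 3          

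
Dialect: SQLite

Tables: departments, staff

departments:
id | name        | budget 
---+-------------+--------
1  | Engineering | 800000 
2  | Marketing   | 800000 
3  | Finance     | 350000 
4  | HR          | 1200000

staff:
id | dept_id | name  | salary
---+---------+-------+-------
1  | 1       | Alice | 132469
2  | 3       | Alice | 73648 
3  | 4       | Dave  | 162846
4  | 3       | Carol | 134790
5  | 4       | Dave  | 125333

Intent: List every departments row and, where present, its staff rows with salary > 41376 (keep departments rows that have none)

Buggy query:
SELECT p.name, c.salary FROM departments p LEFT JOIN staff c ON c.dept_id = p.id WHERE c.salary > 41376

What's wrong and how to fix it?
Bug: Filtering c.salary in WHERE discards the NULL rows produced by LEFT JOIN, turning it into an inner join

Fix: Move the right-table condition into the ON clause so unmatched parents are kept

Corrected query:
SELECT p.name, c.salary FROM departments p LEFT JOIN staff c ON c.dept_id = p.id AND c.salary > 41376

Result:
name        | salary
------------+-------
Engineering | 132469
Marketing   | NULL  
Finance     | 73648 
Finance     | 134790
HR          | 125333
HR          | 162846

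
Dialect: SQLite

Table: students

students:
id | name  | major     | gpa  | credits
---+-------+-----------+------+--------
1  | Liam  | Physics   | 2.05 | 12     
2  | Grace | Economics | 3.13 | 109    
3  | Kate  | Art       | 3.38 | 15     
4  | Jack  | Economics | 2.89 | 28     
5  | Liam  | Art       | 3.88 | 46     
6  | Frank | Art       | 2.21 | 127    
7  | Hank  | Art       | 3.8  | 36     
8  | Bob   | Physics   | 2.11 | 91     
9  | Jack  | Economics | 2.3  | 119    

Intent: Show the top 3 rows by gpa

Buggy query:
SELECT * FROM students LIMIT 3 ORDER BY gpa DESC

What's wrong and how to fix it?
Bug: ORDER BY cannot follow LIMIT; LIMIT is the final clause

Fix: Sort with ORDER BY, then apply LIMIT

Corrected query:
SELECT * FROM students ORDER BY gpa DESC LIMIT 3

Result:
id | name | major | gpa  | credits
---+------+-------+------+--------
5  | Liam | Art   | 3.88 | 46     
7  | Hank | Art   | 3.8  | 36     
3  | Kate | Art   | 3.38 | 15     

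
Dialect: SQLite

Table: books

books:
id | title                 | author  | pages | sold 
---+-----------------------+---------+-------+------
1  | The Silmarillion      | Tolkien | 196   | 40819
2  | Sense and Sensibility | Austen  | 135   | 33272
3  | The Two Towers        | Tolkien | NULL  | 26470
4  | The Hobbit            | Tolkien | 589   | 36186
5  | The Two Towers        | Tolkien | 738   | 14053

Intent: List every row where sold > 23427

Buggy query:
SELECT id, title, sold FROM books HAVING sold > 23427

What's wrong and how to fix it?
Bug: This is a non-aggregate query (no GROUP BY, no aggregates), so in SQLite the HAVING clause is invalid here; a row-level condition belongs in WHERE

Fix: Use WHERE for row-level filtering

Corrected query:
SELECT id, title, sold FROM books WHERE sold > 23427

Result:
id | title                 | sold 
---+-----------------------+------
1  | The Silmarillion      | 40819
2  | Sense and Sensibility | 33272
3  | The Two Towers        | 26470
4  | The Hobbit            | 36186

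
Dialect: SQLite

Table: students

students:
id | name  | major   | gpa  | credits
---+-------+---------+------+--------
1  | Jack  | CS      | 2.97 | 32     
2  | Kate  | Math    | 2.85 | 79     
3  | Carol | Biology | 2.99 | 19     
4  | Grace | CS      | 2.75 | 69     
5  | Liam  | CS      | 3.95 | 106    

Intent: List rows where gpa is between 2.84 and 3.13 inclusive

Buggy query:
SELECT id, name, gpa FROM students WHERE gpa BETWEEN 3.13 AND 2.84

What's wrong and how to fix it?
Bug: BETWEEN expects the lower bound first; with 3.13 AND 2.84 the range is empty

Fix: Swap the bounds so the smaller value comes first

Corrected query:
SELECT id, name, gpa FROM students WHERE gpa BETWEEN 2.84 AND 3.13

Result:
id | name  | gpa 
---+-------+-----
1  | Jack  | 2.97
2  | Kate  | 2.85
3  | Carol | 2.99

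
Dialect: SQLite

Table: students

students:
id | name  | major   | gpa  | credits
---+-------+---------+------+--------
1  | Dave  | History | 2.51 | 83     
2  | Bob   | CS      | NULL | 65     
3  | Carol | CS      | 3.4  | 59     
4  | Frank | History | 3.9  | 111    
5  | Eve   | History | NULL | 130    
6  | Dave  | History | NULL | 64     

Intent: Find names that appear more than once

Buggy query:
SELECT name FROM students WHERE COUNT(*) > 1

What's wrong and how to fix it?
Bug: COUNT(*) is an aggregate and cannot be used in WHERE

Fix: Group first, then use HAVING for the count condition

Corrected query:
SELECT name FROM students GROUP BY name HAVING COUNT(*) > 1

Result:
name
----
Dave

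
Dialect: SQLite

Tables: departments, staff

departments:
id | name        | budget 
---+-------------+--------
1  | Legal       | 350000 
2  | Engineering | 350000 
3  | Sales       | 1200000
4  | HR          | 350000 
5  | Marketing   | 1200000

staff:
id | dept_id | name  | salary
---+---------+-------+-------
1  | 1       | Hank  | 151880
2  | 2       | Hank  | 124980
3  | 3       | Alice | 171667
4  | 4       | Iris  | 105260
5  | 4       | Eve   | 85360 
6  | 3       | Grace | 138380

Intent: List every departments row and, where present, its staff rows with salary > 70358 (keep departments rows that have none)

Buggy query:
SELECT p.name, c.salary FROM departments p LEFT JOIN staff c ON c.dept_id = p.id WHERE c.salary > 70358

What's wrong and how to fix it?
Bug: A WHERE condition on the right-hand table after LEFT JOIN drops unmatched parents

Fix: Move the right-table condition into the ON clause so unmatched parents are kept

Corrected query:
SELECT p.name, c.salary FROM departments p LEFT JOIN staff c ON c.dept_id = p.id AND c.salary > 70358

Result:
name        | salary
------------+-------
Legal       | 151880
Engineering | 124980
Sales       | 138380
Sales       | 171667
HR          | 85360 
HR          | 105260
Marketing   | NULL  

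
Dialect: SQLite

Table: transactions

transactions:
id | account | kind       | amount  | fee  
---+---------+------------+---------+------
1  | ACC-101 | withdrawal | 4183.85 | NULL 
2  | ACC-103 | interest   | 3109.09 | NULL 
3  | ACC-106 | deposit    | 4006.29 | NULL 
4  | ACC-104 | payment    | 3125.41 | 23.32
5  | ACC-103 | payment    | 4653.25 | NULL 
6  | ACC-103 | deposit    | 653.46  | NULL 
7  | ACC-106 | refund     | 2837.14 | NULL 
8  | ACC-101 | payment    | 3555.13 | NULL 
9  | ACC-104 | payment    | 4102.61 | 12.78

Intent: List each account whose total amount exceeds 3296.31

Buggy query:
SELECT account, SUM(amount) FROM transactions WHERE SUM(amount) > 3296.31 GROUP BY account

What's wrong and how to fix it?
Bug: SUM(amount) is an aggregate, but WHERE filters rows before aggregation

Fix: Use HAVING (which filters groups after aggregation) instead of WHERE

Corrected query:
SELECT account, SUM(amount) FROM transactions GROUP BY account HAVING SUM(amount) > 3296.31

Result:
account | SUM(amount)
--------+------------
ACC-101 | 7738.98    
ACC-103 | 8415.8     
ACC-104 | 7228.02    
ACC-106 | 6843.43    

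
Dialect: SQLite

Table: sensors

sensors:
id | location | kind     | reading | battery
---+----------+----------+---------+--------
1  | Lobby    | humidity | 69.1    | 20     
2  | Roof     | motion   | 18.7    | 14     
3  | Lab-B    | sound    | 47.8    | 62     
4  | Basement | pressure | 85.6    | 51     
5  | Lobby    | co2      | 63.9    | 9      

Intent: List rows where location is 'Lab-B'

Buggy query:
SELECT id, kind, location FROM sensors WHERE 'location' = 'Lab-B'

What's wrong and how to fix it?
Bug: Single quotes denote string literals in SQL; the column name is being compared as a constant string

Fix: Remove the quotes around the column name (or use double quotes for an identifier)

Corrected query:
SELECT id, kind, location FROM sensors WHERE location = 'Lab-B'

Result:
id | kind  | location
---+-------+---------
3  | sound | Lab-B   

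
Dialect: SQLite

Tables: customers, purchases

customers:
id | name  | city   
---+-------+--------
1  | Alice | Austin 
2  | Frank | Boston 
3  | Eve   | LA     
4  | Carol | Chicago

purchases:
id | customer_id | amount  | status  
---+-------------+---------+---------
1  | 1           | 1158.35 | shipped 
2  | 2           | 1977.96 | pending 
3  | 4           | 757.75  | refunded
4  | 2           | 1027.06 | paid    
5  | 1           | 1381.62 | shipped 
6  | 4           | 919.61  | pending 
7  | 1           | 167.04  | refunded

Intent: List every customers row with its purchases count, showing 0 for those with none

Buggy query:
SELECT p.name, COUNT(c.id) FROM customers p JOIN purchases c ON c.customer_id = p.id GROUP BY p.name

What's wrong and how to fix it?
Bug: INNER JOIN drops customers rows that have no matching purchases rows

Fix: Use LEFT JOIN so parents without children still appear (COUNT(c.id) gives 0)

Corrected query:
SELECT p.name, COUNT(c.id) FROM customers p LEFT JOIN purchases c ON c.customer_id = p.id GROUP BY p.name

Result:
name  | COUNT(c.id)
------+------------
Alice | 3          
Carol | 2          
Eve   | 0          
Frank | 2          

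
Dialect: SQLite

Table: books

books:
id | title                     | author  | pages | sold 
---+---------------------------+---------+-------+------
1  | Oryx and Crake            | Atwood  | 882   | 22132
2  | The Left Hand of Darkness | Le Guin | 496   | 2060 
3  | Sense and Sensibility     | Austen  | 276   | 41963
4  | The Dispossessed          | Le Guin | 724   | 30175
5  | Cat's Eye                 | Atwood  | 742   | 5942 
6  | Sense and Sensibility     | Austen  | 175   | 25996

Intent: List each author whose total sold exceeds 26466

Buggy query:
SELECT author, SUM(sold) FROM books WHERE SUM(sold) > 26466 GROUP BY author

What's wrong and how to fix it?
Bug: Aggregate functions cannot appear in a WHERE clause

Fix: Move the aggregate condition to a HAVING clause

Corrected query:
SELECT author, SUM(sold) FROM books GROUP BY author HAVING SUM(sold) > 26466

Result:
author  | SUM(sold)
--------+----------
Atwood  | 28074    
Austen  | 67959    
Le Guin | 32235    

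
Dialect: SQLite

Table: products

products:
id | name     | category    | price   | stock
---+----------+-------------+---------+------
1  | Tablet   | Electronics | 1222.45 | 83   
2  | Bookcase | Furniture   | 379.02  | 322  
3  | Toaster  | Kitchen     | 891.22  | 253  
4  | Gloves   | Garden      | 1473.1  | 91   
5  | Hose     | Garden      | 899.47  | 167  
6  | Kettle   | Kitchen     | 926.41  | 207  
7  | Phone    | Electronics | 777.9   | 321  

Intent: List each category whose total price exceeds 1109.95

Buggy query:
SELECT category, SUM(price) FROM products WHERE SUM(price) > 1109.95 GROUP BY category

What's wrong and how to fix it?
Bug: WHERE runs before GROUP BY, so aggregates aren't available there

Fix: Move the aggregate condition to a HAVING clause

Corrected query:
SELECT category, SUM(price) FROM products GROUP BY category HAVING SUM(price) > 1109.95

Result:
category    | SUM(price)
------------+-----------
Electronics | 2000.35   
Garden      | 2372.57   
Kitchen     | 1817.63   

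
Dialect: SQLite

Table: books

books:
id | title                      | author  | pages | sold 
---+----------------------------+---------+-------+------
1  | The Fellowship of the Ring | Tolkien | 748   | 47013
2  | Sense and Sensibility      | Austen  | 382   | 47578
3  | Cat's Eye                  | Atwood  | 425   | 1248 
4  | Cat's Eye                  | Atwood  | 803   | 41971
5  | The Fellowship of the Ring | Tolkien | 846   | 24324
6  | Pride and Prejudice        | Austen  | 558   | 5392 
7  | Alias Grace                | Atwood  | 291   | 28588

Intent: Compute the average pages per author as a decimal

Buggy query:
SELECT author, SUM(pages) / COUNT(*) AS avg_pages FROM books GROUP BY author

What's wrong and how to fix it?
Bug: SUM(pages) and COUNT(*) are both integers; the division truncates the fractional part

Fix: Cast one side to REAL so the division keeps the fractional part

Corrected query:
SELECT author, SUM(pages) * 1.0 / COUNT(*) AS avg_pages FROM books GROUP BY author

Result:
author  | avg_pages 
--------+-----------
Atwood  | 506.333333
Austen  | 470       
Tolkien | 797       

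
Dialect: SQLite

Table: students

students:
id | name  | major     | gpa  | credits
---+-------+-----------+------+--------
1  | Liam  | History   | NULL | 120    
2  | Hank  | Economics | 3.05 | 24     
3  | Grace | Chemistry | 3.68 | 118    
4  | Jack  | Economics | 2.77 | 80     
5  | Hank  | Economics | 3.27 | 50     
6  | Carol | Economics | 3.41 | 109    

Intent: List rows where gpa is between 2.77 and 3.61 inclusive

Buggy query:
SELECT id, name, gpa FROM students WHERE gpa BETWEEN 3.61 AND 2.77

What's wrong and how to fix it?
Bug: The bounds are reversed; BETWEEN a AND b requires a <= b to match anything

Fix: Swap the bounds so the smaller value comes first

Corrected query:
SELECT id, name, gpa FROM students WHERE gpa BETWEEN 2.77 AND 3.61

Result:
id | name  | gpa 
---+-------+-----
2  | Hank  | 3.05
4  | Jack  | 2.77
5  | Hank  | 3.27
6  | Carol | 3.41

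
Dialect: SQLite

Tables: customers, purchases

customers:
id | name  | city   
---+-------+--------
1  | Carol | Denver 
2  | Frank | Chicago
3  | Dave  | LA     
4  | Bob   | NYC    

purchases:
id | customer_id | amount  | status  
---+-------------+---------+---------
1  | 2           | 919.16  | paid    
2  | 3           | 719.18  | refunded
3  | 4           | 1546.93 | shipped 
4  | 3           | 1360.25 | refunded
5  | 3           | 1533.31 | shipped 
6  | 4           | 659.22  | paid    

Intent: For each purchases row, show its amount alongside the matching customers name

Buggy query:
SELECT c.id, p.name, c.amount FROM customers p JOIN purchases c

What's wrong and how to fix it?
Bug: JOIN with no ON clause produces a cartesian product; every purchases row pairs with every customers row

Fix: Specify the join condition linking the foreign key to the parent id

Corrected query:
SELECT c.id, p.name, c.amount FROM customers p JOIN purchases c ON c.customer_id = p.id

Result:
id | name  | amount 
---+-------+--------
1  | Frank | 919.16 
2  | Dave  | 719.18 
3  | Bob   | 1546.93
4  | Dave  | 1360.25
5  | Dave  | 1533.31
6  | Bob   | 659.22 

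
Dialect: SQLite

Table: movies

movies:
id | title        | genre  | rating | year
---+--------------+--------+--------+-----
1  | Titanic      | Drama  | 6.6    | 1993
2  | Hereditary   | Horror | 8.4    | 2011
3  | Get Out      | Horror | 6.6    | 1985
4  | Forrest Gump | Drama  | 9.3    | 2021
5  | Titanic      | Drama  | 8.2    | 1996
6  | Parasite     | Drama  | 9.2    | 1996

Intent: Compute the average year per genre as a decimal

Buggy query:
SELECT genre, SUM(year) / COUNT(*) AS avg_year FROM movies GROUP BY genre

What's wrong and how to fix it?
Bug: Both operands are integers, so '/' performs integer division and truncates

Fix: Cast one side to REAL so the division keeps the fractional part

Corrected query:
SELECT genre, SUM(year) * 1.0 / COUNT(*) AS avg_year FROM movies GROUP BY genre

Result:
genre  | avg_year
-------+---------
Drama  | 2001.5  
Horror | 1998    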